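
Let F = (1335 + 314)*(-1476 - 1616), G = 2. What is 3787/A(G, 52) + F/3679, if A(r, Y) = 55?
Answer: -266496567/202345 ≈ -1317.0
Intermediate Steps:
F = -5098708 (F = 1649*(-3092) = -5098708)
3787/A(G, 52) + F/3679 = 3787/55 - 5098708/3679 = -266496567/202345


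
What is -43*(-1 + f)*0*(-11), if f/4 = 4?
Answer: 0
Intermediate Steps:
f = 16 (f = 4*4 = 16)
-43*(-1 + f)*0*(-11) = -43*(-1 + 16)*0*(-11) = -645*0*(-11) = -43*0*(-11) = 0*(-11) = 0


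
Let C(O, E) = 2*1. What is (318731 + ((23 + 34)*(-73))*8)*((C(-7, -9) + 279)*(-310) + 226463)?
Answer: 39777338379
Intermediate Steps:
C(O, E) = 2
(318731 + ((23 + 34)*(-73))*8)*((C(-7, -9) + 279)*(-310) + 226463) = (318731 + ((23 + 34)*(-73))*8)*((2 + 279)*(-310) + 226463) = (318731 + (57*(-73))*8)*(281*(-310) + 226463) = (318731 - 4161*8)*(-87110 + 226463) = (318731 - 33288)*139353 = 285443*139353 = 39777338379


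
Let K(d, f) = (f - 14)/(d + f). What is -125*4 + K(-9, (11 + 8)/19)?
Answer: -3987/8 ≈ -498.38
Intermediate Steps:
K(d, f) = (-14 + f)/(d + f)
-125*4 + K(-9, (11 + 8)/19) = -125*4 + (-14 + (11 + 8)/19)/(-9 + (11 + 8)/19) = -500 + (-14 + 19*(1/19))/(-9 + 19*(1/19)) = -500 + (-14 + 1)/(-9 + 1) = -500 - 13/(-8) = -500 - ⅛*(-13) = -500 + 13/8 = -3987/8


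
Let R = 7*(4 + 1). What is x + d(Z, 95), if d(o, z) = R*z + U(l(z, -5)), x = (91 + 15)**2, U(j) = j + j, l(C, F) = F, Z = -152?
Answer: 14551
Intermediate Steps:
U(j) = 2*j
x = 11236 (x = 106**2 = 11236)
R = 35 (R = 7*5 = 35)
d(o, z) = -10 + 35*z (d(o, z) = 35*z + 2*(-5) = 35*z - 10 = -10 + 35*z)
x + d(Z, 95) = 11236 + (-10 + 35*95) = 11236 + (-10 + 3325) = 11236 + 3315 = 14551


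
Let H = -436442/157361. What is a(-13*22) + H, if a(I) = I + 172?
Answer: -18375596/157361 ≈ -116.77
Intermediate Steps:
H = -436442/157361 (H = -436442*1/157361 = -436442/157361 ≈ -2.7735)
a(I) = 172 + I
a(-13*22) + H = (172 - 13*22) - 436442/157361 = (172 - 286) - 436442/157361 = -114 - 436442/157361 = -18375596/157361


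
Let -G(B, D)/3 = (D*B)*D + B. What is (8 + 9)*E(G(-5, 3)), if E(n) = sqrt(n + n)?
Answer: 170*sqrt(3) ≈ 294.45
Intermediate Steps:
G(B, D) = -3*B - 3*B*D**2 (G(B, D) = -3*((D*B)*D + B) = -3*((B*D)*D + B) = -3*(B*D**2 + B) = -3*(B + B*D**2) = -3*B - 3*B*D**2)
E(n) = sqrt(2)*sqrt(n) (E(n) = sqrt(2*n) = sqrt(2)*sqrt(n))
(8 + 9)*E(G(-5, 3)) = (8 + 9)*(sqrt(2)*sqrt(-3*(-5)*(1 + 3**2))) = 17*(sqrt(2)*sqrt(-3*(-5)*(1 + 9))) = 17*(sqrt(2)*sqrt(-3*(-5)*10)) = 17*(sqrt(2)*sqrt(150)) = 17*(sqrt(2)*(5*sqrt(6))) = 17*(10*sqrt(3)) = 170*sqrt(3)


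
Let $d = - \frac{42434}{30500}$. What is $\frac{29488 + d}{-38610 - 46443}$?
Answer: $- \frac{149890261}{432352750} \approx -0.34668$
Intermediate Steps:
$d = - \frac{21217}{15250}$ ($d = \left(-42434\right) \frac{1}{30500} = - \frac{21217}{15250} \approx -1.3913$)
$\frac{29488 + d}{-38610 - 46443} = \frac{29488 - \frac{21217}{15250}}{-38610 - 46443} = \frac{449670783}{15250 \left(-85053\right)} = \frac{449670783}{15250} \left(- \frac{1}{85053}\right) = - \frac{149890261}{432352750}$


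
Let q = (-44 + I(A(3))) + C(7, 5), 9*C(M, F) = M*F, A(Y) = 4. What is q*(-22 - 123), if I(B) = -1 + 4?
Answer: 48430/9 ≈ 5381.1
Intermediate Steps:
C(M, F) = F*M/9 (C(M, F) = (M*F)/9 = (F*M)/9 = F*M/9)
I(B) = 3
q = -334/9 (q = (-44 + 3) + (1/9)*5*7 = -41 + 35/9 = -334/9 ≈ -37.111)
q*(-22 - 123) = -334*(-22 - 123)/9 = -334/9*(-145) = 48430/9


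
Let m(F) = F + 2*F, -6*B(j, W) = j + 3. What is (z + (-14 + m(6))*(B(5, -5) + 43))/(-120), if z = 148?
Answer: -118/45 ≈ -2.6222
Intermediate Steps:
B(j, W) = -½ - j/6 (B(j, W) = -(j + 3)/6 = -(3 + j)/6 = -½ - j/6)
m(F) = 3*F
(z + (-14 + m(6))*(B(5, -5) + 43))/(-120) = (148 + (-14 + 3*6)*((-½ - ⅙*5) + 43))/(-120) = (148 + (-14 + 18)*((-½ - ⅚) + 43))*(-1/120) = (148 + 4*(-4/3 + 43))*(-1/120) = (148 + 4*(125/3))*(-1/120) = (148 + 500/3)*(-1/120) = (944/3)*(-1/120) = -118/45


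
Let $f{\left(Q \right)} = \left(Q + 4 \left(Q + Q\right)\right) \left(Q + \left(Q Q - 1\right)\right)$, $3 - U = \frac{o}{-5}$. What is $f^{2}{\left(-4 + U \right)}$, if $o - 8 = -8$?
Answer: $81$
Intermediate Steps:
$o = 0$ ($o = 8 - 8 = 0$)
$U = 3$ ($U = 3 - \frac{0}{-5} = 3 - 0 \left(- \frac{1}{5}\right) = 3 - 0 = 3 + 0 = 3$)
$f{\left(Q \right)} = 9 Q \left(-1 + Q + Q^{2}\right)$ ($f{\left(Q \right)} = \left(Q + 4 \cdot 2 Q\right) \left(Q + \left(Q^{2} - 1\right)\right) = \left(Q + 8 Q\right) \left(Q + \left(-1 + Q^{2}\right)\right) = 9 Q \left(-1 + Q + Q^{2}\right)$)
$f^{2}{\left(-4 + U \right)} = \left(9 \left(-4 + 3\right) \left(-1 + \left(-4 + 3\right) + \left(-4 + 3\right)^{2}\right)\right)^{2} = \left(9 \left(-1\right) \left(-1 - 1 + \left(-1\right)^{2}\right)\right)^{2} = \left(9 \left(-1\right) \left(-1 - 1 + 1\right)\right)^{2} = \left(9 \left(-1\right) \left(-1\right)\right)^{2} = 9^{2} = 81$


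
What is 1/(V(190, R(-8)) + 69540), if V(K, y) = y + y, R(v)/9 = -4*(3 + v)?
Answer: 1/69900 ≈ 1.4306e-5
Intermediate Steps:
R(v) = -108 - 36*v (R(v) = 9*(-4*(3 + v)) = 9*(-12 - 4*v) = -108 - 36*v)
V(K, y) = 2*y
1/(V(190, R(-8)) + 69540) = 1/(2*(-108 - 36*(-8)) + 69540) = 1/(2*(-108 + 288) + 69540) = 1/(2*180 + 69540) = 1/(360 + 69540) = 1/69900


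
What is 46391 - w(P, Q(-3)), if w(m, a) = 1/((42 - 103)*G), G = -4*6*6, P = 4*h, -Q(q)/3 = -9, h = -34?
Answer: 407498543/8784 ≈ 46391.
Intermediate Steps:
Q(q) = 27 (Q(q) = -3*(-9) = 27)
P = -136 (P = 4*(-34) = -136)
G = -144 (G = -24*6 = -144)
w(m, a) = 1/8784 (w(m, a) = 1/((42 - 103)*(-144)) = -1/144/(-61) = -1/61*(-1/144) = 1/8784)
46391 - w(P, Q(-3)) = 46391 - 1*1/8784 = 46391 - 1/8784 = 407498543/8784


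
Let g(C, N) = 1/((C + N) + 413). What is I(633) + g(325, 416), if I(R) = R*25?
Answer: 18262051/1154 ≈ 15825.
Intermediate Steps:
g(C, N) = 1/(413 + C + N)
I(R) = 25*R
I(633) + g(325, 416) = 25*633 + 1/(413 + 325 + 416) = 15825 + 1/1154 = 18262051/1154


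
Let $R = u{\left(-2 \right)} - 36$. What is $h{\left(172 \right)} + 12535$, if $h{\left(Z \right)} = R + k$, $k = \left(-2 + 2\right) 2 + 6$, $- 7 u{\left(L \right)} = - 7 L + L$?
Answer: $\frac{87523}{7} \approx 12503.0$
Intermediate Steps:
$u{\left(L \right)} = \frac{6 L}{7}$ ($u{\left(L \right)} = - \frac{- 7 L + L}{7} = - \frac{\left(-6\right) L}{7} = \frac{6 L}{7}$)
$R = - \frac{264}{7}$ ($R = \frac{6}{7} \left(-2\right) - 36 = - \frac{12}{7} - 36 = - \frac{264}{7} \approx -37.714$)
$k = 6$ ($k = 0 \cdot 2 + 6 = 0 + 6 = 6$)
$h{\left(Z \right)} = - \frac{222}{7}$ ($h{\left(Z \right)} = - \frac{264}{7} + 6 = - \frac{222}{7}$)
$h{\left(172 \right)} + 12535 = - \frac{222}{7} + 12535 = \frac{87523}{7}$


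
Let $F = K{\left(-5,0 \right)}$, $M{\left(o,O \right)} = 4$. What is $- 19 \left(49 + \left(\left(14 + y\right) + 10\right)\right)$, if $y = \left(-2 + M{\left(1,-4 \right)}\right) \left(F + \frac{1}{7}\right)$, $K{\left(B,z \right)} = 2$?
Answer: $- \frac{10279}{7} \approx -1468.4$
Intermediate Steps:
$F = 2$
$y = \frac{30}{7}$ ($y = \left(-2 + 4\right) \left(2 + \frac{1}{7}\right) = 2 \left(2 + \frac{1}{7}\right) = 2 \cdot \frac{15}{7} = \frac{30}{7} \approx 4.2857$)
$- 19 \left(49 + \left(\left(14 + y\right) + 10\right)\right) = - 19 \left(49 + \left(\left(14 + \frac{30}{7}\right) + 10\right)\right) = - 19 \left(49 + \left(\frac{128}{7} + 10\right)\right) = - 19 \left(49 + \frac{198}{7}\right) = \left(-19\right) \frac{541}{7} = - \frac{10279}{7}$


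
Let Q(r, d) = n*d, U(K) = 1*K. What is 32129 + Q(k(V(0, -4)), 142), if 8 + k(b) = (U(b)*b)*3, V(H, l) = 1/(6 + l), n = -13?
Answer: 30283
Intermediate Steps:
U(K) = K
k(b) = -8 + 3*b² (k(b) = -8 + (b*b)*3 = -8 + b²*3 = -8 + 3*b²)
Q(r, d) = -13*d
32129 + Q(k(V(0, -4)), 142) = 32129 - 13*142 = 32129 - 1846 = 30283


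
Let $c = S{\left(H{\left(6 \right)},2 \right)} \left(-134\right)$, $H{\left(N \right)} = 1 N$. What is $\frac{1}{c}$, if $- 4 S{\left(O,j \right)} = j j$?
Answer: $\frac{1}{134} \approx 0.0074627$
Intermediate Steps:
$H{\left(N \right)} = N$
$S{\left(O,j \right)} = - \frac{j^{2}}{4}$ ($S{\left(O,j \right)} = - \frac{j j}{4} = - \frac{j^{2}}{4}$)
$c = 134$ ($c = - \frac{2^{2}}{4} \left(-134\right) = \left(- \frac{1}{4}\right) 4 \left(-134\right) = \left(-1\right) \left(-134\right) = 134$)
$\frac{1}{c} = \frac{1}{134}$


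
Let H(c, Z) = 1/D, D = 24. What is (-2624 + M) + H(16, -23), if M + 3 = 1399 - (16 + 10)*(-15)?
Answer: -20111/24 ≈ -837.96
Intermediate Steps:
H(c, Z) = 1/24
M = 1786 (M = -3 + (1399 - (16 + 10)*(-15)) = -3 + (1399 - 26*(-15)) = -3 + (1399 - 1*(-390)) = -3 + (1399 + 390) = -3 + 1789 = 1786)
(-2624 + M) + H(16, -23) = (-2624 + 1786) + 1/24 = -838 + 1/24 = -20111/24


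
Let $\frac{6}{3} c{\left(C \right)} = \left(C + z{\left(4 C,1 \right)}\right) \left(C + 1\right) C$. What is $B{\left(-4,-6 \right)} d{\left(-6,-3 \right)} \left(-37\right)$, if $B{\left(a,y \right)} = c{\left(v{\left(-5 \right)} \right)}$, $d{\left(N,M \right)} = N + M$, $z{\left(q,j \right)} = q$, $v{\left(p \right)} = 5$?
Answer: $124875$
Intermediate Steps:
$d{\left(N,M \right)} = M + N$
$c{\left(C \right)} = \frac{5 C^{2} \left(1 + C\right)}{2}$ ($c{\left(C \right)} = \frac{\left(C + 4 C\right) \left(C + 1\right) C}{2} = \frac{5 C \left(1 + C\right) C}{2} = \frac{5 C^{2} \left(1 + C\right)}{2}$)
$B{\left(a,y \right)} = 375$ ($B{\left(a,y \right)} = \frac{5 \cdot 5^{2} \left(1 + 5\right)}{2} = \frac{5}{2} \cdot 25 \cdot 6 = 375$)
$B{\left(-4,-6 \right)} d{\left(-6,-3 \right)} \left(-37\right) = 375 \left(-3 - 6\right) \left(-37\right) = 375 \left(-9\right) \left(-37\right) = \left(-3375\right) \left(-37\right) = 124875$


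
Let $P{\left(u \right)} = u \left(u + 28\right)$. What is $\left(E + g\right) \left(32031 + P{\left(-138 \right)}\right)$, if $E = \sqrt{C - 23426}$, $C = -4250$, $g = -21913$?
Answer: $-1034534643 + 94422 i \sqrt{6919} \approx -1.0345 \cdot 10^{9} + 7.8541 \cdot 10^{6} i$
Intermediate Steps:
$E = 2 i \sqrt{6919}$ ($E = \sqrt{-4250 - 23426} = \sqrt{-27676} = 2 i \sqrt{6919} \approx 166.36 i$)
$P{\left(u \right)} = u \left(28 + u\right)$
$\left(E + g\right) \left(32031 + P{\left(-138 \right)}\right) = \left(2 i \sqrt{6919} - 21913\right) \left(32031 - 138 \left(28 - 138\right)\right) = \left(-21913 + 2 i \sqrt{6919}\right) \left(32031 - -15180\right) = \left(-21913 + 2 i \sqrt{6919}\right) \left(32031 + 15180\right) = \left(-21913 + 2 i \sqrt{6919}\right) 47211 = -1034534643 + 94422 i \sqrt{6919}$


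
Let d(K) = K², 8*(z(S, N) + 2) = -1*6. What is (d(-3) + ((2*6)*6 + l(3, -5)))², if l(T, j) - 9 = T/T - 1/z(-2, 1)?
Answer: 1010025/121 ≈ 8347.3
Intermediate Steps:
z(S, N) = -11/4 (z(S, N) = -2 + (-1*6)/8 = -2 + (⅛)*(-6) = -2 - ¾ = -11/4)
l(T, j) = 114/11 (l(T, j) = 9 + (T/T - 1/(-11/4)) = 9 + (1 - 1*(-4/11)) = 9 + (1 + 4/11) = 9 + 15/11 = 114/11)
(d(-3) + ((2*6)*6 + l(3, -5)))² = ((-3)² + ((2*6)*6 + 114/11))² = (9 + (12*6 + 114/11))² = (9 + (72 + 114/11))² = (9 + 906/11)² = (1005/11)² = 1010025/121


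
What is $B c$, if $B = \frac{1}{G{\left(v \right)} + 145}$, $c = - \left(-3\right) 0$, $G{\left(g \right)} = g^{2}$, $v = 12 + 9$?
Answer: $0$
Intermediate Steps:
$v = 21$
$c = 0$ ($c = \left(-1\right) 0 = 0$)
$B = \frac{1}{586}$ ($B = \frac{1}{21^{2} + 145} = \frac{1}{441 + 145} = \frac{1}{586} \approx 0.0017065$)
$B c = \frac{1}{586} \cdot 0 = 0$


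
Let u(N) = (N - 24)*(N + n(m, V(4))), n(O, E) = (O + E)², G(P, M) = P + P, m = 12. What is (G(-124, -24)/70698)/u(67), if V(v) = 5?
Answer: -31/135280623 ≈ -2.2915e-7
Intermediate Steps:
G(P, M) = 2*P
n(O, E) = (E + O)²
u(N) = (-24 + N)*(289 + N) (u(N) = (N - 24)*(N + (5 + 12)²) = (-24 + N)*(N + 17²) = (-24 + N)*(N + 289) = (-24 + N)*(289 + N))
(G(-124, -24)/70698)/u(67) = ((2*(-124))/70698)/(-6936 + 67² + 265*67) = (-248*1/70698)/(-6936 + 4489 + 17755) = -124/35349/15308 = -124/35349*1/15308 = -31/135280623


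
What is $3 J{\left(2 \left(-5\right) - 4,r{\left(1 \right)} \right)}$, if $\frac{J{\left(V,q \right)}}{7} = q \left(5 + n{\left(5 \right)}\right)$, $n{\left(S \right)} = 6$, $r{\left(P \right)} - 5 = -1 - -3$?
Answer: $1617$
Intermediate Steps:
$r{\left(P \right)} = 7$ ($r{\left(P \right)} = 5 - -2 = 5 + \left(-1 + 3\right) = 5 + 2 = 7$)
$J{\left(V,q \right)} = 77 q$ ($J{\left(V,q \right)} = 7 q \left(5 + 6\right) = 7 q 11 = 7 \cdot 11 q = 77 q$)
$3 J{\left(2 \left(-5\right) - 4,r{\left(1 \right)} \right)} = 3 \cdot 77 \cdot 7 = 3 \cdot 539 = 1617$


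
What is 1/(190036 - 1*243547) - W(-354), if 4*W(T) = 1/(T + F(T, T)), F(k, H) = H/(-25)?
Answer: 434597/606172608 ≈ 0.00071695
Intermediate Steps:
F(k, H) = -H/25 (F(k, H) = H*(-1/25) = -H/25)
W(T) = 25/(96*T) (W(T) = 1/(4*(T - T/25)) = 1/(4*((24*T/25))) = (25/(24*T))/4 = 25/(96*T))
1/(190036 - 1*243547) - W(-354) = 1/(190036 - 1*243547) - 25/(96*(-354)) = 1/(190036 - 243547) - 25*(-1)/(96*354) = 1/(-53511) - 1*(-25/33984) = -1/53511 + 25/33984 = 434597/606172608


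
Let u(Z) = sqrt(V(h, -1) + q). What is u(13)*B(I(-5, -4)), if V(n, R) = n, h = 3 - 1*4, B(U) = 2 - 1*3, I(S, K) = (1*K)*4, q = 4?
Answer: -sqrt(3) ≈ -1.7320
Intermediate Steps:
I(S, K) = 4*K (I(S, K) = K*4 = 4*K)
B(U) = -1 (B(U) = 2 - 3 = -1)
h = -1 (h = 3 - 4 = -1)
u(Z) = sqrt(3) (u(Z) = sqrt(-1 + 4) = sqrt(3))
u(13)*B(I(-5, -4)) = sqrt(3)*(-1) = -sqrt(3)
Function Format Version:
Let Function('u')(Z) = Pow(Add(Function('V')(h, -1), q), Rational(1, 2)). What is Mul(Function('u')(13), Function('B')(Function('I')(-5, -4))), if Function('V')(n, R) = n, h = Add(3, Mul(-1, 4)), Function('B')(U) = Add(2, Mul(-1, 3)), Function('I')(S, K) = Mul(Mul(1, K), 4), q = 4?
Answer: Mul(-1, Pow(3, Rational(1, 2))) ≈ -1.7320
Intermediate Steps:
Function('I')(S, K) = Mul(4, K) (Function('I')(S, K) = Mul(K, 4) = Mul(4, K))
Function('B')(U) = -1 (Function('B')(U) = Add(2, -3) = -1)
h = -1 (h = Add(3, -4) = -1)
Function('u')(Z) = Pow(3, Rational(1, 2)) (Function('u')(Z) = Pow(Add(-1, 4), Rational(1, 2)) = Pow(3, Rational(1, 2)))
Mul(Function('u')(13), Function('B')(Function('I')(-5, -4))) = Mul(Pow(3, Rational(1, 2)), -1) = Mul(-1, Pow(3, Rational(1, 2)))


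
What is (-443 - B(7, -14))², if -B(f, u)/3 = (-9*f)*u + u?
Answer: 4669921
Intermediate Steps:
B(f, u) = -3*u + 27*f*u (B(f, u) = -3*((-9*f)*u + u) = -3*(-9*f*u + u) = -3*(u - 9*f*u) = -3*u + 27*f*u)
(-443 - B(7, -14))² = (-443 - 3*(-14)*(-1 + 9*7))² = (-443 - 3*(-14)*(-1 + 63))² = (-443 - 3*(-14)*62)² = (-443 - 1*(-2604))² = (-443 + 2604)² = 2161² = 4669921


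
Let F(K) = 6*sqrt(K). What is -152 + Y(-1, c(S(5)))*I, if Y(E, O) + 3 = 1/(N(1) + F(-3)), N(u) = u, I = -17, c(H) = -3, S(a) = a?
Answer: 2*(-303*sqrt(3) + 59*I)/(-I + 6*sqrt(3)) ≈ -101.16 + 1.6208*I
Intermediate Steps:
Y(E, O) = -3 + 1/(1 + 6*I*sqrt(3)) (Y(E, O) = -3 + 1/(1 + 6*sqrt(-3)) = -3 + 1/(1 + 6*(I*sqrt(3))) = -3 + 1/(1 + 6*I*sqrt(3)))
-152 + Y(-1, c(S(5)))*I = -152 + (2*(I - 9*sqrt(3))/(-I + 6*sqrt(3)))*(-17) = -152 - 34*(I - 9*sqrt(3))/(-I + 6*sqrt(3))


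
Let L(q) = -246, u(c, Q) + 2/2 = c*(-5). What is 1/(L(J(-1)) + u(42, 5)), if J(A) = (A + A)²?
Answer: -1/457 ≈ -0.0021882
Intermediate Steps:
u(c, Q) = -1 - 5*c (u(c, Q) = -1 + c*(-5) = -1 - 5*c)
J(A) = 4*A² (J(A) = (2*A)² = 4*A²)
1/(L(J(-1)) + u(42, 5)) = 1/(-246 + (-1 - 5*42)) = 1/(-246 + (-1 - 210)) = 1/(-246 - 211) = 1/(-457) = -1/457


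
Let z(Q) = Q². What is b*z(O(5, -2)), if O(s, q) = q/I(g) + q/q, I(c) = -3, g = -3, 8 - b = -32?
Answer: 1000/9 ≈ 111.11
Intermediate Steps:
b = 40 (b = 8 - 1*(-32) = 8 + 32 = 40)
O(s, q) = 1 - q/3 (O(s, q) = q/(-3) + q/q = q*(-⅓) + 1 = -q/3 + 1 = 1 - q/3)
b*z(O(5, -2)) = 40*(1 - ⅓*(-2))² = 40*(1 + ⅔)² = 40*(5/3)² = 40*(25/9) = 1000/9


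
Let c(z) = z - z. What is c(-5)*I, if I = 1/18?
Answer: 0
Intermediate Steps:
c(z) = 0
I = 1/18 ≈ 0.055556
c(-5)*I = 0*(1/18) = 0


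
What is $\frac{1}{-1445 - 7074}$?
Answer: $- \frac{1}{8519} \approx -0.00011738$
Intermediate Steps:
$\frac{1}{-1445 - 7074} = \frac{1}{-8519} = - \frac{1}{8519}$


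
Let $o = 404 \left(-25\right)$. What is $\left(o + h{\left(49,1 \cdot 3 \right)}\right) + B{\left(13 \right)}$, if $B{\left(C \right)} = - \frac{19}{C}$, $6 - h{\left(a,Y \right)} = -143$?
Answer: $- \frac{129382}{13} \approx -9952.5$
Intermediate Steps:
$o = -10100$
$h{\left(a,Y \right)} = 149$ ($h{\left(a,Y \right)} = 6 - -143 = 6 + 143 = 149$)
$\left(o + h{\left(49,1 \cdot 3 \right)}\right) + B{\left(13 \right)} = \left(-10100 + 149\right) - \frac{19}{13} = -9951 - \frac{19}{13} = - \frac{129382}{13}$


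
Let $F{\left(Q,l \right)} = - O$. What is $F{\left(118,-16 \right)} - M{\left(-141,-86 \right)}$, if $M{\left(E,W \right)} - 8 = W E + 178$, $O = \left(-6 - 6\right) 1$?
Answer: $-12300$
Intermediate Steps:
$O = -12$ ($O = \left(-12\right) 1 = -12$)
$F{\left(Q,l \right)} = 12$ ($F{\left(Q,l \right)} = \left(-1\right) \left(-12\right) = 12$)
$M{\left(E,W \right)} = 186 + E W$ ($M{\left(E,W \right)} = 8 + \left(W E + 178\right) = 8 + \left(E W + 178\right) = 8 + \left(178 + E W\right) = 186 + E W$)
$F{\left(118,-16 \right)} - M{\left(-141,-86 \right)} = 12 - \left(186 - -12126\right) = 12 - \left(186 + 12126\right) = 12 - 12312 = -12300$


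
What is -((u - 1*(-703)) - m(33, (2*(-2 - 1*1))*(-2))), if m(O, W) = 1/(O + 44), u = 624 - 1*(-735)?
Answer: -158773/77 ≈ -2062.0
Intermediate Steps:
u = 1359 (u = 624 + 735 = 1359)
m(O, W) = 1/(44 + O)
-((u - 1*(-703)) - m(33, (2*(-2 - 1*1))*(-2))) = -((1359 - 1*(-703)) - 1/(44 + 33)) = -((1359 + 703) - 1/77) = -(2062 - 1*1/77) = -(2062 - 1/77) = -1*158773/77 = -158773/77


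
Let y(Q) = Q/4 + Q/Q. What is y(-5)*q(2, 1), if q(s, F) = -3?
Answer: ¾ ≈ 0.75000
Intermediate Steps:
y(Q) = 1 + Q/4 (y(Q) = Q*(¼) + 1 = Q/4 + 1 = 1 + Q/4)
y(-5)*q(2, 1) = (1 + (¼)*(-5))*(-3) = (1 - 5/4)*(-3) = -¼*(-3) = ¾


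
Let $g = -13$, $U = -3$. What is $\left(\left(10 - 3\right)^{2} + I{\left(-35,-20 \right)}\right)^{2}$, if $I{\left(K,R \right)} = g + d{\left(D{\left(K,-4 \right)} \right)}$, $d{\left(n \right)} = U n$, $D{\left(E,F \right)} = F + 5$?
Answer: $1089$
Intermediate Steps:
$D{\left(E,F \right)} = 5 + F$
$d{\left(n \right)} = - 3 n$
$I{\left(K,R \right)} = -16$ ($I{\left(K,R \right)} = -13 - 3 \left(5 - 4\right) = -13 - 3 = -16$)
$\left(\left(10 - 3\right)^{2} + I{\left(-35,-20 \right)}\right)^{2} = \left(\left(10 - 3\right)^{2} - 16\right)^{2} = \left(7^{2} - 16\right)^{2} = \left(49 - 16\right)^{2} = 33^{2} = 1089$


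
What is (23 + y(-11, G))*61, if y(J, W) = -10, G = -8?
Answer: 793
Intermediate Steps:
(23 + y(-11, G))*61 = (23 - 10)*61 = 13*61 = 793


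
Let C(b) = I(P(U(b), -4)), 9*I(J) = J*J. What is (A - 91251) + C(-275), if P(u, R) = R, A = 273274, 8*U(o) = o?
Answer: 1638223/9 ≈ 1.8202e+5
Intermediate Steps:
U(o) = o/8
I(J) = J²/9 (I(J) = (J*J)/9 = J²/9)
C(b) = 16/9 (C(b) = (⅑)*(-4)² = (⅑)*16 = 16/9)
(A - 91251) + C(-275) = (273274 - 91251) + 16/9 = 182023 + 16/9 = 1638223/9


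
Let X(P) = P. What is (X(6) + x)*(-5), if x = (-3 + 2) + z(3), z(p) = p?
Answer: -40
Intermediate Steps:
x = 2 (x = (-3 + 2) + 3 = -1 + 3 = 2)
(X(6) + x)*(-5) = (6 + 2)*(-5) = 8*(-5) = -40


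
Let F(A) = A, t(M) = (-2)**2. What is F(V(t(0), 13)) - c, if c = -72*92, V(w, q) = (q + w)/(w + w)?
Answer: 53009/8 ≈ 6626.1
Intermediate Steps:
t(M) = 4
V(w, q) = (q + w)/(2*w) (V(w, q) = (q + w)/((2*w)) = (q + w)*(1/(2*w)) = (q + w)/(2*w))
c = -6624
F(V(t(0), 13)) - c = (1/2)*(13 + 4)/4 - 1*(-6624) = (1/2)*(1/4)*17 + 6624 = 17/8 + 6624 = 53009/8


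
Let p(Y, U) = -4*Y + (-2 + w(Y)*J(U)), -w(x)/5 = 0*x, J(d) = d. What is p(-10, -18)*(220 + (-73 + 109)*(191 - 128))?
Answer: 94544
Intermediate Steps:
w(x) = 0 (w(x) = -0*x = -5*0 = 0)
p(Y, U) = -2 - 4*Y (p(Y, U) = -4*Y + (-2 + 0*U) = -4*Y + (-2 + 0) = -4*Y - 2 = -2 - 4*Y)
p(-10, -18)*(220 + (-73 + 109)*(191 - 128)) = (-2 - 4*(-10))*(220 + (-73 + 109)*(191 - 128)) = (-2 + 40)*(220 + 36*63) = 38*(220 + 2268) = 38*2488 = 94544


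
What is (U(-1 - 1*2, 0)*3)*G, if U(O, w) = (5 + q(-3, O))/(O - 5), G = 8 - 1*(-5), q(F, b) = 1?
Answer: -117/4 ≈ -29.250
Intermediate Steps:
G = 13 (G = 8 + 5 = 13)
U(O, w) = 6/(-5 + O) (U(O, w) = (5 + 1)/(O - 5) = 6/(-5 + O))
(U(-1 - 1*2, 0)*3)*G = ((6/(-5 + (-1 - 1*2)))*3)*13 = ((6/(-5 + (-1 - 2)))*3)*13 = ((6/(-5 - 3))*3)*13 = ((6/(-8))*3)*13 = ((6*(-⅛))*3)*13 = -¾*3*13 = -9/4*13 = -117/4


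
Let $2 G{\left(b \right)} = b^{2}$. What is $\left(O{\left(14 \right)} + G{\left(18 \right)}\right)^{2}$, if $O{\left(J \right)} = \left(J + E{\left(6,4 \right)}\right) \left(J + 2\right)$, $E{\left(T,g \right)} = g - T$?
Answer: $125316$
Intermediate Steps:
$O{\left(J \right)} = \left(-2 + J\right) \left(2 + J\right)$ ($O{\left(J \right)} = \left(J + \left(4 - 6\right)\right) \left(J + 2\right) = \left(J + \left(4 - 6\right)\right) \left(2 + J\right) = \left(J - 2\right) \left(2 + J\right) = \left(-2 + J\right) \left(2 + J\right)$)
$G{\left(b \right)} = \frac{b^{2}}{2}$
$\left(O{\left(14 \right)} + G{\left(18 \right)}\right)^{2} = \left(\left(-4 + 14^{2}\right) + \frac{18^{2}}{2}\right)^{2} = \left(\left(-4 + 196\right) + \frac{1}{2} \cdot 324\right)^{2} = \left(192 + 162\right)^{2} = 354^{2} = 125316$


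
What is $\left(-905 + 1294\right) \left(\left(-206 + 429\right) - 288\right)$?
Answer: $-25285$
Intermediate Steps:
$\left(-905 + 1294\right) \left(\left(-206 + 429\right) - 288\right) = 389 \left(223 - 288\right) = 389 \left(-65\right) = -25285$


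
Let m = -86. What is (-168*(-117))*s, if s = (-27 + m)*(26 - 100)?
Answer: 164363472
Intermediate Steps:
s = 8362 (s = (-27 - 86)*(26 - 100) = -113*(-74) = 8362)
(-168*(-117))*s = -168*(-117)*8362 = 19656*8362 = 164363472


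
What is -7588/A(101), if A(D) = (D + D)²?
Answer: -1897/10201 ≈ -0.18596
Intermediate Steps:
A(D) = 4*D² (A(D) = (2*D)² = 4*D²)
-7588/A(101) = -7588/(4*101²) = -7588/(4*10201) = -7588/40804 = -7588*1/40804 = -1897/10201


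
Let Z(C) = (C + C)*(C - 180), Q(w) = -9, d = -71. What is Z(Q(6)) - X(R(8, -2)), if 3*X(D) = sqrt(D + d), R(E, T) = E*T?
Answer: 3402 - I*sqrt(87)/3 ≈ 3402.0 - 3.1091*I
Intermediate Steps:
Z(C) = 2*C*(-180 + C) (Z(C) = (2*C)*(-180 + C) = 2*C*(-180 + C))
X(D) = sqrt(-71 + D)/3 (X(D) = sqrt(D - 71)/3 = sqrt(-71 + D)/3)
Z(Q(6)) - X(R(8, -2)) = 2*(-9)*(-180 - 9) - sqrt(-71 + 8*(-2))/3 = 2*(-9)*(-189) - sqrt(-71 - 16)/3 = 3402 - sqrt(-87)/3 = 3402 - I*sqrt(87)/3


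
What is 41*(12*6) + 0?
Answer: 2952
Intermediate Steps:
41*(12*6) + 0 = 41*72 + 0 = 2952 + 0 = 2952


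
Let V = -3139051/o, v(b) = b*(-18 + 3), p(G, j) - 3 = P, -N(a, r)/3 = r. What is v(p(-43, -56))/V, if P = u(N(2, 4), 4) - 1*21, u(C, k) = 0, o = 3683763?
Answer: -994616010/3139051 ≈ -316.85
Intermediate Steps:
N(a, r) = -3*r
P = -21 (P = 0 - 1*21 = 0 - 21 = -21)
p(G, j) = -18 (p(G, j) = 3 - 21 = -18)
v(b) = -15*b (v(b) = b*(-15) = -15*b)
V = -3139051/3683763 ≈ -0.85213
v(p(-43, -56))/V = (-15*(-18))/(-3139051/3683763) = 270*(-3683763/3139051) = -994616010/3139051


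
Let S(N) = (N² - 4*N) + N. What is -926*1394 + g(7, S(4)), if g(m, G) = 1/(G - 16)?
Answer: -15490129/12 ≈ -1.2908e+6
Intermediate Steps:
S(N) = N² - 3*N
g(m, G) = 1/(-16 + G)
-926*1394 + g(7, S(4)) = -926*1394 + 1/(-16 + 4*(-3 + 4)) = -1290844 + 1/(-16 + 4*1) = -1290844 + 1/(-16 + 4) = -1290844 + 1/(-12) = -1290844 - 1/12 = -15490129/12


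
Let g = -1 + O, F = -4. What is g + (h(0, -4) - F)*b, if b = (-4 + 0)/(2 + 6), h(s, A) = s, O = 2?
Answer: -1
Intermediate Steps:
g = 1 (g = -1 + 2 = 1)
b = -½ (b = -4/8 = -4*⅛ = -½ ≈ -0.50000)
g + (h(0, -4) - F)*b = 1 + (0 - 1*(-4))*(-½) = 1 + (0 + 4)*(-½) = 1 + 4*(-½) = 1 - 2 = -1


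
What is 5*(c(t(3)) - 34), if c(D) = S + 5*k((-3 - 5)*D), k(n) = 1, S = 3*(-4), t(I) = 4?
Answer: -205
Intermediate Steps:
S = -12
c(D) = -7 (c(D) = -12 + 5*1 = -12 + 5 = -7)
5*(c(t(3)) - 34) = 5*(-7 - 34) = 5*(-41) = -205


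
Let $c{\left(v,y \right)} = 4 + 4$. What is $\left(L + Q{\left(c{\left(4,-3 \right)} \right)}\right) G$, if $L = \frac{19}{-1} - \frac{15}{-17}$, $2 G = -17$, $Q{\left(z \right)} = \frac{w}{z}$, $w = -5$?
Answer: $\frac{2549}{16} \approx 159.31$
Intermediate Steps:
$c{\left(v,y \right)} = 8$
$Q{\left(z \right)} = - \frac{5}{z}$
$G = - \frac{17}{2}$ ($G = \frac{1}{2} \left(-17\right) = - \frac{17}{2} \approx -8.5$)
$L = - \frac{308}{17}$ ($L = 19 \left(-1\right) - - \frac{15}{17} = -19 + \frac{15}{17} = - \frac{308}{17} \approx -18.118$)
$\left(L + Q{\left(c{\left(4,-3 \right)} \right)}\right) G = \left(- \frac{308}{17} - \frac{5}{8}\right) \left(- \frac{17}{2}\right) = \left(- \frac{2549}{136}\right) \left(- \frac{17}{2}\right) = \frac{2549}{16}$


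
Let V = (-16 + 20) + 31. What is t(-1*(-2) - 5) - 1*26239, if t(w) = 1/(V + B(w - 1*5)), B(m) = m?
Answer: -708452/27 ≈ -26239.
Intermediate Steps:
V = 35 (V = 4 + 31 = 35)
t(w) = 1/(30 + w) (t(w) = 1/(35 + (w - 1*5)) = 1/(35 + (w - 5)) = 1/(35 + (-5 + w)) = 1/(30 + w))
t(-1*(-2) - 5) - 1*26239 = 1/(30 + (-1*(-2) - 5)) - 1*26239 = 1/(30 + (2 - 5)) - 26239 = 1/(30 - 3) - 26239 = 1/27 - 26239 = -708452/27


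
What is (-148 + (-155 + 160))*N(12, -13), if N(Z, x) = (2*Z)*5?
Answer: -17160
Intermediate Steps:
N(Z, x) = 10*Z
(-148 + (-155 + 160))*N(12, -13) = (-148 + (-155 + 160))*(10*12) = (-148 + 5)*120 = -143*120 = -17160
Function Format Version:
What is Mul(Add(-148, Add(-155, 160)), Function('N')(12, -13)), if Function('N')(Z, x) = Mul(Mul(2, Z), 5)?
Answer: -17160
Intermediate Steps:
Function('N')(Z, x) = Mul(10, Z)
Mul(Add(-148, Add(-155, 160)), Function('N')(12, -13)) = Mul(Add(-148, Add(-155, 160)), Mul(10, 12)) = Mul(Add(-148, 5), 120) = Mul(-143, 120) = -17160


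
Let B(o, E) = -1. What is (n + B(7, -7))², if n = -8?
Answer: 81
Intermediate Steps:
(n + B(7, -7))² = (-8 - 1)² = (-9)² = 81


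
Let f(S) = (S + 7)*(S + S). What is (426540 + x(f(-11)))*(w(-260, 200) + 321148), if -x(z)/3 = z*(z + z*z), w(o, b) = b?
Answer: -527366773584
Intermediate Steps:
f(S) = 2*S*(7 + S) (f(S) = (7 + S)*(2*S) = 2*S*(7 + S))
x(z) = -3*z*(z + z²) (x(z) = -3*z*(z + z*z) = -3*z*(z + z²))
(426540 + x(f(-11)))*(w(-260, 200) + 321148) = (426540 + 3*(2*(-11)*(7 - 11))²*(-1 - 2*(-11)*(7 - 11)))*(200 + 321148) = (426540 + 3*(2*(-11)*(-4))²*(-1 - 2*(-11)*(-4)))*321348 = (426540 + 3*88²*(-1 - 1*88))*321348 = (426540 + 3*7744*(-1 - 88))*321348 = (426540 + 3*7744*(-89))*321348 = (426540 - 2067648)*321348 = -1641108*321348 = -527366773584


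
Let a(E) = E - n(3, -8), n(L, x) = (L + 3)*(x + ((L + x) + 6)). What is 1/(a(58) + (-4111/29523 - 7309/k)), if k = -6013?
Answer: 177521799/17943244064 ≈ 0.0098935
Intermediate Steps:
n(L, x) = (3 + L)*(6 + L + 2*x) (n(L, x) = (3 + L)*(x + (6 + L + x)) = (3 + L)*(6 + L + 2*x))
a(E) = 42 + E (a(E) = E - (18 + 3² + 6*(-8) + 9*3 + 2*3*(-8)) = E - (18 + 9 - 48 + 27 - 48) = E - 1*(-42) = E + 42 = 42 + E)
1/(a(58) + (-4111/29523 - 7309/k)) = 1/((42 + 58) + (-4111/29523 - 7309/(-6013))) = 1/(100 + (-4111*1/29523 - 7309*(-1/6013))) = 1/(100 + (-4111/29523 + 7309/6013)) = 1/(100 + 191064164/177521799) = 1/(17943244064/177521799) = 177521799/17943244064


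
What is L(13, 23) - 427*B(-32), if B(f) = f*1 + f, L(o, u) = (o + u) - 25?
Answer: 27339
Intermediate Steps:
L(o, u) = -25 + o + u
B(f) = 2*f (B(f) = f + f = 2*f)
L(13, 23) - 427*B(-32) = (-25 + 13 + 23) - 854*(-32) = 11 - 427*(-64) = 11 + 27328 = 27339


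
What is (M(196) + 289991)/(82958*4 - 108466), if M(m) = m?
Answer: 290187/223366 ≈ 1.2992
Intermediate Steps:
(M(196) + 289991)/(82958*4 - 108466) = (196 + 289991)/(82958*4 - 108466) = 290187/(331832 - 108466) = 290187/223366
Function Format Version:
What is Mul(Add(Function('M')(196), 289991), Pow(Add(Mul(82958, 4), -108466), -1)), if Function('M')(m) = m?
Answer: Rational(290187, 223366) ≈ 1.2992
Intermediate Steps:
Mul(Add(Function('M')(196), 289991), Pow(Add(Mul(82958, 4), -108466), -1)) = Mul(Add(196, 289991), Pow(Add(Mul(82958, 4), -108466), -1)) = Mul(290187, Pow(Add(331832, -108466), -1)) = Mul(290187, Pow(223366, -1)) = Mul(290187, Rational(1, 223366)) = Rational(290187, 223366)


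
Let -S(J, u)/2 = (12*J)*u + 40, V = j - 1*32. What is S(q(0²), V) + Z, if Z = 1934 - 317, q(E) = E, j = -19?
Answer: 1537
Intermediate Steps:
V = -51 (V = -19 - 1*32 = -19 - 32 = -51)
S(J, u) = -80 - 24*J*u (S(J, u) = -2*((12*J)*u + 40) = -2*(12*J*u + 40) = -2*(40 + 12*J*u) = -80 - 24*J*u)
Z = 1617
S(q(0²), V) + Z = (-80 - 24*0²*(-51)) + 1617 = (-80 - 24*0*(-51)) + 1617 = (-80 + 0) + 1617 = -80 + 1617 = 1537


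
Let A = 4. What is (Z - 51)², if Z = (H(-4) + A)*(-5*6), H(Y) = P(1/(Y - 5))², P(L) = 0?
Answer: 29241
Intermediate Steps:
H(Y) = 0 (H(Y) = 0² = 0)
Z = -120 (Z = (0 + 4)*(-5*6) = 4*(-30) = -120)
(Z - 51)² = (-120 - 51)² = (-171)² = 29241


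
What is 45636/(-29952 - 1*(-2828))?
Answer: -11409/6781 ≈ -1.6825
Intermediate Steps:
45636/(-29952 - 1*(-2828)) = 45636/(-29952 + 2828) = 45636/(-27124) = 45636*(-1/27124) = -11409/6781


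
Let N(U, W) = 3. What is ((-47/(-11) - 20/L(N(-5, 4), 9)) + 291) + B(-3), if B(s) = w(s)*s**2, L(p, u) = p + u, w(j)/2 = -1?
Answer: 9095/33 ≈ 275.61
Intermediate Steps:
w(j) = -2 (w(j) = 2*(-1) = -2)
B(s) = -2*s**2
((-47/(-11) - 20/L(N(-5, 4), 9)) + 291) + B(-3) = ((-47/(-11) - 20/(3 + 9)) + 291) - 2*(-3)**2 = ((-47*(-1/11) - 20/12) + 291) - 2*9 = ((47/11 - 20*1/12) + 291) - 18 = ((47/11 - 5/3) + 291) - 18 = (86/33 + 291) - 18 = 9689/33 - 18 = 9095/33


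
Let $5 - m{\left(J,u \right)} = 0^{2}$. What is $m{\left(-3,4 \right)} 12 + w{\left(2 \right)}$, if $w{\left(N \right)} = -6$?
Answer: $54$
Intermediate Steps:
$m{\left(J,u \right)} = 5$ ($m{\left(J,u \right)} = 5 - 0^{2} = 5 - 0 = 5 + 0 = 5$)
$m{\left(-3,4 \right)} 12 + w{\left(2 \right)} = 5 \cdot 12 - 6 = 60 - 6 = 54$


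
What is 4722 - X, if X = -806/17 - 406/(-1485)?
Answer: 120396898/25245 ≈ 4769.1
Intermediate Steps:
X = -1190008/25245 (X = -806*1/17 - 406*(-1/1485) = -806/17 + 406/1485 = -1190008/25245 ≈ -47.138)
4722 - X = 4722 - 1*(-1190008/25245) = 4722 + 1190008/25245 = 120396898/25245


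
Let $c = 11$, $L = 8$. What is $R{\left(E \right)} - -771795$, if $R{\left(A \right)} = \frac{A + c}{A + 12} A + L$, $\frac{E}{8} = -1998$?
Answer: $\frac{1005993757}{1331} \approx 7.5582 \cdot 10^{5}$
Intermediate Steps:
$E = -15984$ ($E = 8 \left(-1998\right) = -15984$)
$R{\left(A \right)} = 8 + \frac{A \left(11 + A\right)}{12 + A}$ ($R{\left(A \right)} = \frac{A + 11}{A + 12} A + 8 = \frac{11 + A}{12 + A} A + 8 = \frac{A \left(11 + A\right)}{12 + A} + 8 = 8 + \frac{A \left(11 + A\right)}{12 + A}$)
$R{\left(E \right)} - -771795 = \frac{96 + \left(-15984\right)^{2} + 19 \left(-15984\right)}{12 - 15984} - -771795 = \frac{96 + 255488256 - 303696}{-15972} + 771795 = \left(- \frac{1}{15972}\right) 255184656 + 771795 = - \frac{21265388}{1331} + 771795 = \frac{1005993757}{1331}$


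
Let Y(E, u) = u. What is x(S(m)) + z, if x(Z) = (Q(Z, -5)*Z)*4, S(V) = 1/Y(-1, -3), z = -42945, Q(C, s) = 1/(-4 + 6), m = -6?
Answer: -128837/3 ≈ -42946.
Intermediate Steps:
Q(C, s) = 1/2
S(V) = -1/3 (S(V) = 1/(-3) = -1/3)
x(Z) = 2*Z (x(Z) = (Z/2)*4 = 2*Z)
x(S(m)) + z = 2*(-1/3) - 42945 = -2/3 - 42945 = -128837/3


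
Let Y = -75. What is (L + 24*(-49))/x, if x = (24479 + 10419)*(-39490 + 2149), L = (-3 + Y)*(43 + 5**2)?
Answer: 40/8043989 ≈ 4.9727e-6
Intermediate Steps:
L = -5304 (L = (-3 - 75)*(43 + 5**2) = -78*(43 + 25) = -78*68 = -5304)
x = -1303126218 (x = 34898*(-37341) = -1303126218)
(L + 24*(-49))/x = (-5304 + 24*(-49))/(-1303126218) = (-5304 - 1176)*(-1/1303126218) = -6480*(-1/1303126218) = 40/8043989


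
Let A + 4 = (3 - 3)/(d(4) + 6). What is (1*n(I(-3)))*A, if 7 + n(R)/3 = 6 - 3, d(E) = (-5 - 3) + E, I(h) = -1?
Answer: 48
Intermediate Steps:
d(E) = -8 + E
A = -4 (A = -4 + (3 - 3)/((-8 + 4) + 6) = -4 + 0/(-4 + 6) = -4 + 0/2 = -4 + 0*(½) = -4 + 0 = -4)
n(R) = -12 (n(R) = -21 + 3*(6 - 3) = -21 + 3*3 = -21 + 9 = -12)
(1*n(I(-3)))*A = (1*(-12))*(-4) = -12*(-4) = 48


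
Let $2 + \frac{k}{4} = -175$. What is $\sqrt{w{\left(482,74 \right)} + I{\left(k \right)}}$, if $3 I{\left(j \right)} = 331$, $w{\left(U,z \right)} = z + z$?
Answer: $\frac{5 \sqrt{93}}{3} \approx 16.073$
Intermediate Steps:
$k = -708$ ($k = -8 + 4 \left(-175\right) = -8 - 700 = -708$)
$w{\left(U,z \right)} = 2 z$
$I{\left(j \right)} = \frac{331}{3}$ ($I{\left(j \right)} = \frac{1}{3} \cdot 331 = \frac{331}{3}$)
$\sqrt{w{\left(482,74 \right)} + I{\left(k \right)}} = \sqrt{2 \cdot 74 + \frac{331}{3}} = \sqrt{148 + \frac{331}{3}} = \sqrt{\frac{775}{3}} = \frac{5 \sqrt{93}}{3}$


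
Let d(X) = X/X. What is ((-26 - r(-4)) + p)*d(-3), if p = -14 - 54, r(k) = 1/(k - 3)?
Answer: -657/7 ≈ -93.857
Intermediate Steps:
d(X) = 1
r(k) = 1/(-3 + k)
p = -68
((-26 - r(-4)) + p)*d(-3) = ((-26 - 1/(-3 - 4)) - 68)*1 = ((-26 - 1/(-7)) - 68)*1 = ((-26 - 1*(-⅐)) - 68)*1 = ((-26 + ⅐) - 68)*1 = (-181/7 - 68)*1 = -657/7*1 = -657/7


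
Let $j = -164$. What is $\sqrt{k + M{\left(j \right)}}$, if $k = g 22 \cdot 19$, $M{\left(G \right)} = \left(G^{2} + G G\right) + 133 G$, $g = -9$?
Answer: $\sqrt{28218} \approx 167.98$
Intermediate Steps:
$M{\left(G \right)} = 2 G^{2} + 133 G$ ($M{\left(G \right)} = \left(G^{2} + G^{2}\right) + 133 G = 2 G^{2} + 133 G$)
$k = -3762$ ($k = \left(-9\right) 22 \cdot 19 = \left(-198\right) 19 = -3762$)
$\sqrt{k + M{\left(j \right)}} = \sqrt{-3762 - 164 \left(133 + 2 \left(-164\right)\right)} = \sqrt{-3762 - 164 \left(133 - 328\right)} = \sqrt{-3762 - -31980} = \sqrt{-3762 + 31980} = \sqrt{28218}$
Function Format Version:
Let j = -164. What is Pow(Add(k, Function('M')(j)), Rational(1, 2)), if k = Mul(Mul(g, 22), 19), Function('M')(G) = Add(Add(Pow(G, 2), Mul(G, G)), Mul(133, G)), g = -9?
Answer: Pow(28218, Rational(1, 2)) ≈ 167.98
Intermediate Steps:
Function('M')(G) = Add(Mul(2, Pow(G, 2)), Mul(133, G)) (Function('M')(G) = Add(Add(Pow(G, 2), Pow(G, 2)), Mul(133, G)) = Add(Mul(2, Pow(G, 2)), Mul(133, G)))
k = -3762 (k = Mul(Mul(-9, 22), 19) = Mul(-198, 19) = -3762)
Pow(Add(k, Function('M')(j)), Rational(1, 2)) = Pow(Add(-3762, Mul(-164, Add(133, Mul(2, -164)))), Rational(1, 2)) = Pow(Add(-3762, Mul(-164, Add(133, -328))), Rational(1, 2)) = Pow(Add(-3762, Mul(-164, -195)), Rational(1, 2)) = Pow(Add(-3762, 31980), Rational(1, 2)) = Pow(28218, Rational(1, 2))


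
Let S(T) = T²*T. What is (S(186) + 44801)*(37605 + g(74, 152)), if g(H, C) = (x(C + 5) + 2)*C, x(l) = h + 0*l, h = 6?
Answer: 251546764397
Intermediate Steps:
x(l) = 6 (x(l) = 6 + 0*l = 6 + 0 = 6)
S(T) = T³
g(H, C) = 8*C (g(H, C) = (6 + 2)*C = 8*C)
(S(186) + 44801)*(37605 + g(74, 152)) = (186³ + 44801)*(37605 + 8*152) = (6434856 + 44801)*(37605 + 1216) = 6479657*38821 = 251546764397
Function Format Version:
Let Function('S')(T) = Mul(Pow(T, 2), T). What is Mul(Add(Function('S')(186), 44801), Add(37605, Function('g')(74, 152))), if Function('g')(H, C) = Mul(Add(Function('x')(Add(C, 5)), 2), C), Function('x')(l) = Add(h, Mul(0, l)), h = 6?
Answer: 251546764397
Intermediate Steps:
Function('x')(l) = 6 (Function('x')(l) = Add(6, Mul(0, l)) = Add(6, 0) = 6)
Function('S')(T) = Pow(T, 3)
Function('g')(H, C) = Mul(8, C) (Function('g')(H, C) = Mul(Add(6, 2), C) = Mul(8, C))
Mul(Add(Function('S')(186), 44801), Add(37605, Function('g')(74, 152))) = Mul(Add(Pow(186, 3), 44801), Add(37605, Mul(8, 152))) = Mul(Add(6434856, 44801), Add(37605, 1216)) = Mul(6479657, 38821) = 251546764397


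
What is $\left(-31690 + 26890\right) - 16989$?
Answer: $-21789$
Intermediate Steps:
$\left(-31690 + 26890\right) - 16989 = -4800 - 16989 = -21789$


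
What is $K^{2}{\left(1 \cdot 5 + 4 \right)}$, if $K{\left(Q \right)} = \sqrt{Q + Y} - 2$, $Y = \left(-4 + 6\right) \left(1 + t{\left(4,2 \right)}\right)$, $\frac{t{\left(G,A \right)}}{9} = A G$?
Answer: $\left(2 - \sqrt{155}\right)^{2} \approx 109.2$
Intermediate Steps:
$t{\left(G,A \right)} = 9 A G$
$Y = 146$ ($Y = \left(-4 + 6\right) \left(1 + 9 \cdot 2 \cdot 4\right) = 2 \left(1 + 72\right) = 2 \cdot 73 = 146$)
$K{\left(Q \right)} = -2 + \sqrt{146 + Q}$ ($K{\left(Q \right)} = \sqrt{Q + 146} - 2 = \sqrt{146 + Q} - 2 = -2 + \sqrt{146 + Q}$)
$K^{2}{\left(1 \cdot 5 + 4 \right)} = \left(-2 + \sqrt{146 + \left(1 \cdot 5 + 4\right)}\right)^{2} = \left(-2 + \sqrt{146 + \left(5 + 4\right)}\right)^{2} = \left(-2 + \sqrt{146 + 9}\right)^{2} = \left(-2 + \sqrt{155}\right)^{2}$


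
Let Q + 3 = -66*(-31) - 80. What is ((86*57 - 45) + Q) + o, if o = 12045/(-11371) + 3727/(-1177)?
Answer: 91220052258/13383667 ≈ 6815.8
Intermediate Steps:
o = -56556682/13383667 (o = 12045*(-1/11371) + 3727*(-1/1177) = -12045/11371 - 3727/1177 = -56556682/13383667 ≈ -4.2258)
Q = 1963 (Q = -3 + (-66*(-31) - 80) = -3 + (2046 - 80) = -3 + 1966 = 1963)
((86*57 - 45) + Q) + o = ((86*57 - 45) + 1963) - 56556682/13383667 = ((4902 - 45) + 1963) - 56556682/13383667 = (4857 + 1963) - 56556682/13383667 = 6820 - 56556682/13383667 = 91220052258/13383667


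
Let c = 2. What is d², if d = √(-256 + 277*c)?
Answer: 298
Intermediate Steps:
d = √298 (d = √(-256 + 277*2) = √(-256 + 554) = √298 ≈ 17.263)
d² = (√298)² = 298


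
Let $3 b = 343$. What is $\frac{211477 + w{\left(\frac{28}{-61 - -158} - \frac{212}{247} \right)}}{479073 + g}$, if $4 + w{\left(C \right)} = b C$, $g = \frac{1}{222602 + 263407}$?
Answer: $\frac{2461694482324671}{5578464766416022} \approx 0.44129$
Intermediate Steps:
$b = \frac{343}{3}$ ($b = \frac{1}{3} \cdot 343 = \frac{343}{3} \approx 114.33$)
$g = \frac{1}{486009} \approx 2.0576 \cdot 10^{-6}$
$w{\left(C \right)} = -4 + \frac{343 C}{3}$
$\frac{211477 + w{\left(\frac{28}{-61 - -158} - \frac{212}{247} \right)}}{479073 + g} = \frac{211477 + \left(-4 + \frac{343 \left(\frac{28}{-61 - -158} - \frac{212}{247}\right)}{3}\right)}{479073 + \frac{1}{486009}} = \frac{211477 + \left(-4 + \frac{343 \left(\frac{28}{-61 + 158} - \frac{212}{247}\right)}{3}\right)}{\frac{232833789658}{486009}} = \left(211477 + \left(-4 + \frac{343 \left(\frac{28}{97} - \frac{212}{247}\right)}{3}\right)\right) \frac{486009}{232833789658} = \left(211477 + \left(-4 + \frac{343}{3} \left(- \frac{13648}{23959}\right)\right)\right) \frac{486009}{232833789658} = \left(211477 - \frac{4968772}{71877}\right) \frac{486009}{232833789658} = \frac{15195363557}{71877} \cdot \frac{486009}{232833789658} = \frac{2461694482324671}{5578464766416022}$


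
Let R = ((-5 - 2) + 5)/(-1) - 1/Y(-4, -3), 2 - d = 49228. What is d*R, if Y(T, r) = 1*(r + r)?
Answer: -319969/3 ≈ -1.0666e+5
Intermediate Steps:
Y(T, r) = 2*r (Y(T, r) = 1*(2*r) = 2*r)
d = -49226 (d = 2 - 1*49228 = 2 - 49228 = -49226)
R = 13/6 (R = ((-5 - 2) + 5)/(-1) - 1/(2*(-3)) = (-7 + 5)*(-1) - 1/(-6) = -2*(-1) - 1*(-⅙) = 2 + ⅙ = 13/6 ≈ 2.1667)
d*R = -49226*13/6 = -319969/3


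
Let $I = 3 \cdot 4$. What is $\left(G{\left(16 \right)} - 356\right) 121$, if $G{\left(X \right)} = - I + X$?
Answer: $-42592$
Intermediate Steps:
$I = 12$
$G{\left(X \right)} = -12 + X$ ($G{\left(X \right)} = \left(-1\right) 12 + X = -12 + X$)
$\left(G{\left(16 \right)} - 356\right) 121 = \left(\left(-12 + 16\right) - 356\right) 121 = \left(4 - 356\right) 121 = \left(-352\right) 121 = -42592$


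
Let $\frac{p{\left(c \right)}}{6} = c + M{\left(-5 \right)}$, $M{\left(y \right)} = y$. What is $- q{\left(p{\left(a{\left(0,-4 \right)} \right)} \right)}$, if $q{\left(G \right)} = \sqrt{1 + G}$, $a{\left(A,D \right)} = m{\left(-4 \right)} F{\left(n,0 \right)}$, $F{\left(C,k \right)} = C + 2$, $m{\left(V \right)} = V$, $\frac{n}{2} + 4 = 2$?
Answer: $- \sqrt{19} \approx -4.3589$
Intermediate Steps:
$n = -4$ ($n = -8 + 2 \cdot 2 = -8 + 4 = -4$)
$F{\left(C,k \right)} = 2 + C$
$a{\left(A,D \right)} = 8$ ($a{\left(A,D \right)} = - 4 \left(2 - 4\right) = \left(-4\right) \left(-2\right) = 8$)
$p{\left(c \right)} = -30 + 6 c$ ($p{\left(c \right)} = 6 \left(c - 5\right) = 6 \left(-5 + c\right) = -30 + 6 c$)
$- q{\left(p{\left(a{\left(0,-4 \right)} \right)} \right)} = - \sqrt{1 + \left(-30 + 6 \cdot 8\right)} = - \sqrt{1 + \left(-30 + 48\right)} = - \sqrt{1 + 18} = - \sqrt{19}$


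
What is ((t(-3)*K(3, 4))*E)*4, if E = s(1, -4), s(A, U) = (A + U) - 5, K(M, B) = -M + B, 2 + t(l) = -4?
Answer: 192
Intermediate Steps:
t(l) = -6 (t(l) = -2 - 4 = -6)
K(M, B) = B - M
s(A, U) = -5 + A + U
E = -8 (E = -5 + 1 - 4 = -8)
((t(-3)*K(3, 4))*E)*4 = (-6*(4 - 1*3)*(-8))*4 = (-6*(4 - 3)*(-8))*4 = (-6*1*(-8))*4 = -6*(-8)*4 = 48*4 = 192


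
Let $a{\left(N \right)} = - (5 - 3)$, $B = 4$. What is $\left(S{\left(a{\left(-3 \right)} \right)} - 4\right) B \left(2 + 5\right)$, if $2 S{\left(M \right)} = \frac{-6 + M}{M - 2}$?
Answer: $-84$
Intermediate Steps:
$a{\left(N \right)} = -2$ ($a{\left(N \right)} = \left(-1\right) 2 = -2$)
$S{\left(M \right)} = \frac{-6 + M}{2 \left(-2 + M\right)}$ ($S{\left(M \right)} = \frac{\left(-6 + M\right) \frac{1}{M - 2}}{2} = \frac{\left(-6 + M\right) \frac{1}{-2 + M}}{2} = \frac{\frac{1}{-2 + M} \left(-6 + M\right)}{2} = \frac{-6 + M}{2 \left(-2 + M\right)}$)
$\left(S{\left(a{\left(-3 \right)} \right)} - 4\right) B \left(2 + 5\right) = \left(\frac{-6 - 2}{2 \left(-2 - 2\right)} - 4\right) 4 \left(2 + 5\right) = \left(\frac{1}{2} \frac{1}{-4} \left(-8\right) - 4\right) 4 \cdot 7 = \left(\frac{1}{2} \left(- \frac{1}{4}\right) \left(-8\right) - 4\right) 28 = \left(1 - 4\right) 28 = \left(-3\right) 28 = -84$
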